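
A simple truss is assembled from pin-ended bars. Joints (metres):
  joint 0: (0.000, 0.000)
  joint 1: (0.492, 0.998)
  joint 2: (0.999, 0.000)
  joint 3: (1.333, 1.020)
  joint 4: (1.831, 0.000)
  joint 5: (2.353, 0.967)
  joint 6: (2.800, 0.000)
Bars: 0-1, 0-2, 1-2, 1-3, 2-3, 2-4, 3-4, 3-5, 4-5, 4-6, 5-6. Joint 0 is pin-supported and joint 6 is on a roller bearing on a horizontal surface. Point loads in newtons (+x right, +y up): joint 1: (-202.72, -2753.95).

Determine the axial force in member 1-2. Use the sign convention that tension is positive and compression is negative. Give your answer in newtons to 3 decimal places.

-483.238

N=7 nodes, M=11 members, R=3 reactions → 2N=14, M+R=14
member 0 (0-1): L=1.1127, (cx,cy)=(0.4422,0.8969)
member 1 (0-2): L=0.9990, (cx,cy)=(1.0000,0.0000)
member 2 (1-2): L=1.1194, (cx,cy)=(0.4529,-0.8916)
member 3 (1-3): L=0.8413, (cx,cy)=(0.9997,0.0262)
member 4 (2-3): L=1.0733, (cx,cy)=(0.3112,0.9503)
member 5 (2-4): L=0.8320, (cx,cy)=(1.0000,0.0000)
member 6 (3-4): L=1.1351, (cx,cy)=(0.4387,-0.8986)
member 7 (3-5): L=1.0214, (cx,cy)=(0.9987,-0.0519)
member 8 (4-5): L=1.0989, (cx,cy)=(0.4750,0.8800)
member 9 (4-6): L=0.9690, (cx,cy)=(1.0000,0.0000)
member 10 (5-6): L=1.0653, (cx,cy)=(0.4196,-0.9077)
solve A·x = −loads:
  F[0-1] = -2611.4616 N (compression)
  F[0-2] = +951.9995 N (tension)
  F[1-2] = -483.2385 N (compression)
  F[1-3] = -733.3811 N (compression)
  F[2-3] = +453.3411 N (tension)
  F[2-4] = +592.0541 N (tension)
  F[3-4] = -434.8953 N (compression)
  F[3-5] = -401.7911 N (compression)
  F[4-5] = +444.1085 N (tension)
  F[4-6] = +190.2885 N (tension)
  F[5-6] = -453.5064 N (compression)
  Rx@0 = +202.7200 N
  Ry@0 = +2342.2968 N
  Ry@6 = +411.6532 N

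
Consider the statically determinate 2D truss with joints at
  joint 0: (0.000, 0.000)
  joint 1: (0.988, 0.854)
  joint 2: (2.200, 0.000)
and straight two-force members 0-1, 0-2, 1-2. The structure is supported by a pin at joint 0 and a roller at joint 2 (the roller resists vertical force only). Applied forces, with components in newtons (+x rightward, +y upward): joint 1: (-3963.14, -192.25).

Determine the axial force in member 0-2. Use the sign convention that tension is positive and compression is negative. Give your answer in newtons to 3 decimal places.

N=3 nodes, M=3 members, R=3 reactions → 2N=6, M+R=6
member 0 (0-1): L=1.3059, (cx,cy)=(0.7565,0.6539)
member 1 (0-2): L=2.2000, (cx,cy)=(1.0000,0.0000)
member 2 (1-2): L=1.4827, (cx,cy)=(0.8175,-0.5760)
solve A·x = −loads:
  F[0-1] = -2514.5032 N (compression)
  F[0-2] = -2060.7990 N (compression)
  F[1-2] = +2520.9983 N (tension)
  Rx@0 = +3963.1400 N
  Ry@0 = +1644.3312 N
  Ry@2 = -1452.0812 N

-2060.799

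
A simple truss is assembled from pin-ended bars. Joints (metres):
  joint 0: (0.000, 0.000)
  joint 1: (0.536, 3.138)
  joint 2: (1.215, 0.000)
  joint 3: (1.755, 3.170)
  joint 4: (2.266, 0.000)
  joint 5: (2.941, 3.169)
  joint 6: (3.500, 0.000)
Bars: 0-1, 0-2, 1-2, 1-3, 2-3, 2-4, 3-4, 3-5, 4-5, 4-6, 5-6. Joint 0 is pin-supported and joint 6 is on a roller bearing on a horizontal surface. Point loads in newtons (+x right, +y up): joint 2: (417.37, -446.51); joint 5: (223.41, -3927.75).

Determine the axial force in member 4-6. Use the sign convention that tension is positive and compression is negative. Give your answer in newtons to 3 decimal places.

645.208

N=7 nodes, M=11 members, R=3 reactions → 2N=14, M+R=14
member 0 (0-1): L=3.1834, (cx,cy)=(0.1684,0.9857)
member 1 (0-2): L=1.2150, (cx,cy)=(1.0000,0.0000)
member 2 (1-2): L=3.2106, (cx,cy)=(0.2115,-0.9774)
member 3 (1-3): L=1.2194, (cx,cy)=(0.9997,0.0262)
member 4 (2-3): L=3.2157, (cx,cy)=(0.1679,0.9858)
member 5 (2-4): L=1.0510, (cx,cy)=(1.0000,0.0000)
member 6 (3-4): L=3.2109, (cx,cy)=(0.1591,-0.9873)
member 7 (3-5): L=1.1860, (cx,cy)=(1.0000,-0.0008)
member 8 (4-5): L=3.2401, (cx,cy)=(0.2083,0.9781)
member 9 (4-6): L=1.2340, (cx,cy)=(1.0000,0.0000)
member 10 (5-6): L=3.2179, (cx,cy)=(0.1737,-0.9848)
solve A·x = −loads:
  F[0-1] = -726.9210 N (compression)
  F[0-2] = +763.1723 N (tension)
  F[1-2] = +725.7162 N (tension)
  F[1-3] = -275.9659 N (compression)
  F[2-3] = -266.5769 N (compression)
  F[2-4] = +544.0466 N (tension)
  F[3-4] = +273.8302 N (tension)
  F[3-5] = -364.2152 N (compression)
  F[4-5] = -276.4049 N (compression)
  F[4-6] = +645.2078 N (tension)
  F[5-6] = -3714.1870 N (compression)
  Rx@0 = -640.7800 N
  Ry@0 = +716.5432 N
  Ry@6 = +3657.7168 N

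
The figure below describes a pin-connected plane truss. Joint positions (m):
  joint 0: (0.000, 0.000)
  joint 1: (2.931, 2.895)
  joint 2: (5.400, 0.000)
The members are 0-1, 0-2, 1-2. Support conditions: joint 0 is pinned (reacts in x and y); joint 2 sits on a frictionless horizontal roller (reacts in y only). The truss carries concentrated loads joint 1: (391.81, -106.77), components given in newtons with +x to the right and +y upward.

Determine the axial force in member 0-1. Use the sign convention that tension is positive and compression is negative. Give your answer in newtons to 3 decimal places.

N=3 nodes, M=3 members, R=3 reactions → 2N=6, M+R=6
member 0 (0-1): L=4.1197, (cx,cy)=(0.7115,0.7027)
member 1 (0-2): L=5.4000, (cx,cy)=(1.0000,0.0000)
member 2 (1-2): L=3.8049, (cx,cy)=(0.6489,-0.7609)
solve A·x = −loads:
  F[0-1] = +229.4444 N (tension)
  F[0-2] = +228.5689 N (tension)
  F[1-2] = -352.2371 N (compression)
  Rx@0 = -391.8100 N
  Ry@0 = -161.2361 N
  Ry@2 = +268.0061 N

229.444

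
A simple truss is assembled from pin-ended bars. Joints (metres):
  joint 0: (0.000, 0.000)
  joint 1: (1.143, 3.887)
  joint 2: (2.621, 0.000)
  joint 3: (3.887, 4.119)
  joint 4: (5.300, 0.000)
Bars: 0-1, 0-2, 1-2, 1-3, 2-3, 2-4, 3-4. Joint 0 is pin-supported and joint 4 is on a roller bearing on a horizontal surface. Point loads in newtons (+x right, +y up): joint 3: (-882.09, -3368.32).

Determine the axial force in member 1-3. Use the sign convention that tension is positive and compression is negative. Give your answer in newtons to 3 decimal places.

N=5 nodes, M=7 members, R=3 reactions → 2N=10, M+R=10
member 0 (0-1): L=4.0516, (cx,cy)=(0.2821,0.9594)
member 1 (0-2): L=2.6210, (cx,cy)=(1.0000,0.0000)
member 2 (1-2): L=4.1585, (cx,cy)=(0.3554,-0.9347)
member 3 (1-3): L=2.7538, (cx,cy)=(0.9964,0.0842)
member 4 (2-3): L=4.3092, (cx,cy)=(0.2938,0.9559)
member 5 (2-4): L=2.6790, (cx,cy)=(1.0000,0.0000)
member 6 (3-4): L=4.3546, (cx,cy)=(0.3245,-0.9459)
solve A·x = −loads:
  F[0-1] = -1650.5853 N (compression)
  F[0-2] = -416.4386 N (compression)
  F[1-2] = +1600.5779 N (tension)
  F[1-3] = -1038.2122 N (compression)
  F[2-3] = -1565.1447 N (compression)
  F[2-4] = +612.2586 N (tension)
  F[3-4] = -1886.8753 N (compression)
  Rx@0 = +882.0900 N
  Ry@0 = +1583.5405 N
  Ry@4 = +1784.7795 N

-1038.212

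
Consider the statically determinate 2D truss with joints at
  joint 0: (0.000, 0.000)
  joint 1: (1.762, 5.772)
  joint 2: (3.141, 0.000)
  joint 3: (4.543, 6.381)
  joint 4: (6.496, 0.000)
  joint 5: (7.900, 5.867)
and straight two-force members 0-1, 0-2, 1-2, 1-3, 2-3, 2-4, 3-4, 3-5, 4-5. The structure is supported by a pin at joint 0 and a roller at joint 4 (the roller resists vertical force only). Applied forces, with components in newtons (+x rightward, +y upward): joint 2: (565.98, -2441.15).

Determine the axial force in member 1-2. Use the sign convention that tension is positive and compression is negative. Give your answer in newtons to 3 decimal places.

N=6 nodes, M=9 members, R=3 reactions → 2N=12, M+R=12
member 0 (0-1): L=6.0350, (cx,cy)=(0.2920,0.9564)
member 1 (0-2): L=3.1410, (cx,cy)=(1.0000,0.0000)
member 2 (1-2): L=5.9344, (cx,cy)=(0.2324,-0.9726)
member 3 (1-3): L=2.8469, (cx,cy)=(0.9769,0.2139)
member 4 (2-3): L=6.5332, (cx,cy)=(0.2146,0.9767)
member 5 (2-4): L=3.3550, (cx,cy)=(1.0000,0.0000)
member 6 (3-4): L=6.6732, (cx,cy)=(0.2927,-0.9562)
member 7 (3-5): L=3.3961, (cx,cy)=(0.9885,-0.1513)
member 8 (4-5): L=6.0327, (cx,cy)=(0.2327,0.9725)
solve A·x = −loads:
  F[0-1] = -1318.2214 N (compression)
  F[0-2] = +950.8558 N (tension)
  F[1-2] = +1149.4746 N (tension)
  F[1-3] = -667.4315 N (compression)
  F[2-3] = +1354.7006 N (tension)
  F[2-4] = +361.2683 N (tension)
  F[3-4] = -1234.4135 N (compression)
  F[3-5] = +0.0000 N (tension)
  F[4-5] = -0.0000 N (compression)
  Rx@0 = -565.9800 N
  Ry@0 = +1260.7848 N
  Ry@4 = +1180.3652 N

1149.475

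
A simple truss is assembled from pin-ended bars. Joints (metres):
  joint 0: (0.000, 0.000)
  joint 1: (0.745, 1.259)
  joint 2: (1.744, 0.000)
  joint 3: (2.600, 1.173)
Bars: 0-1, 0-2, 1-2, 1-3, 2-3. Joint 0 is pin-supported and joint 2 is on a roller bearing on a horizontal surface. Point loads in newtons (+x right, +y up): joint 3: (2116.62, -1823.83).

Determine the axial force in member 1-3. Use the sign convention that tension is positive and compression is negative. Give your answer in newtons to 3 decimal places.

N=4 nodes, M=5 members, R=3 reactions → 2N=8, M+R=8
member 0 (0-1): L=1.4629, (cx,cy)=(0.5093,0.8606)
member 1 (0-2): L=1.7440, (cx,cy)=(1.0000,0.0000)
member 2 (1-2): L=1.6072, (cx,cy)=(0.6216,-0.7834)
member 3 (1-3): L=1.8570, (cx,cy)=(0.9989,-0.0463)
member 4 (2-3): L=1.4521, (cx,cy)=(0.5895,0.8078)
solve A·x = −loads:
  F[0-1] = +2694.3618 N (tension)
  F[0-2] = +744.4923 N (tension)
  F[1-2] = -3157.4672 N (compression)
  F[1-3] = +3338.3251 N (tension)
  F[2-3] = -2066.4327 N (compression)
  Rx@0 = -2116.6200 N
  Ry@0 = -2318.8038 N
  Ry@2 = +4142.6337 N

3338.325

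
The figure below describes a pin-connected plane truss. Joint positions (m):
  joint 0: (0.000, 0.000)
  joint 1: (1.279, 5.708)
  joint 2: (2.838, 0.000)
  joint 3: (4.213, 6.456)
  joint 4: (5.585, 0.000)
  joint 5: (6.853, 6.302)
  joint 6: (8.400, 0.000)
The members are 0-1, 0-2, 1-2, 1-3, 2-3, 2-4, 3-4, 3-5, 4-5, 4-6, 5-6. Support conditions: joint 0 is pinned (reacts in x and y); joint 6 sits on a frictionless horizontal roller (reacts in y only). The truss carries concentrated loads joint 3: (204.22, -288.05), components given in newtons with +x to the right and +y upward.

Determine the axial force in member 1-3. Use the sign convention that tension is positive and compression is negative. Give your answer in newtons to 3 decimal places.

N=7 nodes, M=11 members, R=3 reactions → 2N=14, M+R=14
member 0 (0-1): L=5.8495, (cx,cy)=(0.2186,0.9758)
member 1 (0-2): L=2.8380, (cx,cy)=(1.0000,0.0000)
member 2 (1-2): L=5.9171, (cx,cy)=(0.2635,-0.9647)
member 3 (1-3): L=3.0278, (cx,cy)=(0.9690,0.2470)
member 4 (2-3): L=6.6008, (cx,cy)=(0.2083,0.9781)
member 5 (2-4): L=2.7470, (cx,cy)=(1.0000,0.0000)
member 6 (3-4): L=6.6002, (cx,cy)=(0.2079,-0.9782)
member 7 (3-5): L=2.6445, (cx,cy)=(0.9983,-0.0582)
member 8 (4-5): L=6.4283, (cx,cy)=(0.1973,0.9804)
member 9 (4-6): L=2.8150, (cx,cy)=(1.0000,0.0000)
member 10 (5-6): L=6.4891, (cx,cy)=(0.2384,-0.9712)
solve A·x = −loads:
  F[0-1] = +13.7102 N (tension)
  F[0-2] = +201.2223 N (tension)
  F[1-2] = -12.2250 N (compression)
  F[1-3] = +6.4176 N (tension)
  F[2-3] = +12.0575 N (tension)
  F[2-4] = +195.4896 N (tension)
  F[3-4] = -300.2235 N (compression)
  F[3-5] = -133.3074 N (compression)
  F[4-5] = +299.5508 N (tension)
  F[4-6] = +73.9939 N (tension)
  F[5-6] = -310.3775 N (compression)
  Rx@0 = -204.2200 N
  Ry@0 = -13.3784 N
  Ry@6 = +301.4284 N

6.418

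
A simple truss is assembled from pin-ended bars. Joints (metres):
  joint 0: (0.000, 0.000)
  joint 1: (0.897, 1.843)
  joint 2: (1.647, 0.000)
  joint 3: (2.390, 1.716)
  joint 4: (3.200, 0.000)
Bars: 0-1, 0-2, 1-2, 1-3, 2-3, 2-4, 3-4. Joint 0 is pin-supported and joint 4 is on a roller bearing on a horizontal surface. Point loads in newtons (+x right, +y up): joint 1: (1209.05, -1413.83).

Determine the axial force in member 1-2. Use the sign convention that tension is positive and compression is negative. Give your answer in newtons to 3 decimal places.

N=5 nodes, M=7 members, R=3 reactions → 2N=10, M+R=10
member 0 (0-1): L=2.0497, (cx,cy)=(0.4376,0.8992)
member 1 (0-2): L=1.6470, (cx,cy)=(1.0000,0.0000)
member 2 (1-2): L=1.9898, (cx,cy)=(0.3769,-0.9262)
member 3 (1-3): L=1.4984, (cx,cy)=(0.9964,-0.0848)
member 4 (2-3): L=1.8699, (cx,cy)=(0.3973,0.9177)
member 5 (2-4): L=1.5530, (cx,cy)=(1.0000,0.0000)
member 6 (3-4): L=1.8976, (cx,cy)=(0.4269,-0.9043)
solve A·x = −loads:
  F[0-1] = -357.1995 N (compression)
  F[0-2] = +1365.3697 N (tension)
  F[1-2] = -1092.0725 N (compression)
  F[1-3] = -957.1794 N (compression)
  F[2-3] = +1102.2703 N (tension)
  F[2-4] = +515.7621 N (tension)
  F[3-4] = -1208.2623 N (compression)
  Rx@0 = -1209.0500 N
  Ry@0 = +321.1785 N
  Ry@4 = +1092.6515 N

-1092.073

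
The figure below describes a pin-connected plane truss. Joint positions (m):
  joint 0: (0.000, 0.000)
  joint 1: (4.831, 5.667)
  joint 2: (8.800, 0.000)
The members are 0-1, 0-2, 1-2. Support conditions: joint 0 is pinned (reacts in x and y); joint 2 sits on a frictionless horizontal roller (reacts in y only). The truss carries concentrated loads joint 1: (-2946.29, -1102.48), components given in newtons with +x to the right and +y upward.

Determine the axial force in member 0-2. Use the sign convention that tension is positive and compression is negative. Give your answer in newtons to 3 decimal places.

N=3 nodes, M=3 members, R=3 reactions → 2N=6, M+R=6
member 0 (0-1): L=7.4467, (cx,cy)=(0.6487,0.7610)
member 1 (0-2): L=8.8000, (cx,cy)=(1.0000,0.0000)
member 2 (1-2): L=6.9187, (cx,cy)=(0.5737,-0.8191)
solve A·x = −loads:
  F[0-1] = -3146.6016 N (compression)
  F[0-2] = -904.9539 N (compression)
  F[1-2] = +1577.4926 N (tension)
  Rx@0 = +2946.2900 N
  Ry@0 = +2394.5873 N
  Ry@2 = -1292.1073 N

-904.954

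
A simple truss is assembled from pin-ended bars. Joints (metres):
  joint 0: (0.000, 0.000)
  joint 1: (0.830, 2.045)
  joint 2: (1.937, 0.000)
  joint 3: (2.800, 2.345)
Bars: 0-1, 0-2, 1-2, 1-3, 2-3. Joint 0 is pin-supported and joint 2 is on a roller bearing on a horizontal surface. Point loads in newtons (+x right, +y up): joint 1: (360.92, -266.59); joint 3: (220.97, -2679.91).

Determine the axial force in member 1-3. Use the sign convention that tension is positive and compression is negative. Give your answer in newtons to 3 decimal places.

1293.640

N=4 nodes, M=5 members, R=3 reactions → 2N=8, M+R=8
member 0 (0-1): L=2.2070, (cx,cy)=(0.3761,0.9266)
member 1 (0-2): L=1.9370, (cx,cy)=(1.0000,0.0000)
member 2 (1-2): L=2.3254, (cx,cy)=(0.4760,-0.8794)
member 3 (1-3): L=1.9927, (cx,cy)=(0.9886,0.1505)
member 4 (2-3): L=2.4988, (cx,cy)=(0.3454,0.9385)
solve A·x = −loads:
  F[0-1] = +1824.0999 N (tension)
  F[0-2] = -104.1051 N (compression)
  F[1-2] = -2003.6251 N (compression)
  F[1-3] = +1293.6402 N (tension)
  F[2-3] = -3063.1537 N (compression)
  Rx@0 = -581.8900 N
  Ry@0 = -1690.1927 N
  Ry@2 = +4636.6927 N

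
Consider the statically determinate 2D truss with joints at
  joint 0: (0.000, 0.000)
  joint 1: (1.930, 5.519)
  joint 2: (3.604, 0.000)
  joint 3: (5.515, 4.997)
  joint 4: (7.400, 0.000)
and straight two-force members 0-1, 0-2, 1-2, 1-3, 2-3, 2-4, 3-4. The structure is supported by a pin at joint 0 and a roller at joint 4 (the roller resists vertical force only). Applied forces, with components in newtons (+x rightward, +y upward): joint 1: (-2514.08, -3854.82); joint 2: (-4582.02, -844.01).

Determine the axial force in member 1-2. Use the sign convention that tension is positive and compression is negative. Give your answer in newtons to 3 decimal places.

1310.994

N=5 nodes, M=7 members, R=3 reactions → 2N=10, M+R=10
member 0 (0-1): L=5.8467, (cx,cy)=(0.3301,0.9439)
member 1 (0-2): L=3.6040, (cx,cy)=(1.0000,0.0000)
member 2 (1-2): L=5.7673, (cx,cy)=(0.2903,-0.9569)
member 3 (1-3): L=3.6228, (cx,cy)=(0.9896,-0.1441)
member 4 (2-3): L=5.3499, (cx,cy)=(0.3572,0.9340)
member 5 (2-4): L=3.7960, (cx,cy)=(1.0000,0.0000)
member 6 (3-4): L=5.3407, (cx,cy)=(0.3529,-0.9356)
solve A·x = −loads:
  F[0-1] = -5463.6832 N (compression)
  F[0-2] = -5292.5436 N (compression)
  F[1-2] = +1310.9940 N (tension)
  F[1-3] = +333.4775 N (tension)
  F[2-3] = -439.5412 N (compression)
  F[2-4] = -172.9936 N (compression)
  F[3-4] = +490.1376 N (tension)
  Rx@0 = +7096.1000 N
  Ry@0 = +5157.4236 N
  Ry@4 = -458.5936 N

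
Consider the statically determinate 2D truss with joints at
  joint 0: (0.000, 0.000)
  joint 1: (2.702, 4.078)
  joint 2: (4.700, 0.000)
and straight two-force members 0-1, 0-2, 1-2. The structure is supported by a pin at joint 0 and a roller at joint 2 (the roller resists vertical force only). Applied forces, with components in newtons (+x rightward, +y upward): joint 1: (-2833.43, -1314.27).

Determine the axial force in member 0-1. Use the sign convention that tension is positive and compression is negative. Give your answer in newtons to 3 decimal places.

-3619.346

N=3 nodes, M=3 members, R=3 reactions → 2N=6, M+R=6
member 0 (0-1): L=4.8919, (cx,cy)=(0.5523,0.8336)
member 1 (0-2): L=4.7000, (cx,cy)=(1.0000,0.0000)
member 2 (1-2): L=4.5412, (cx,cy)=(0.4400,-0.8980)
solve A·x = −loads:
  F[0-1] = -3619.3462 N (compression)
  F[0-2] = -834.3229 N (compression)
  F[1-2] = +1896.2910 N (tension)
  Rx@0 = +2833.4300 N
  Ry@0 = +3017.1572 N
  Ry@2 = -1702.8872 N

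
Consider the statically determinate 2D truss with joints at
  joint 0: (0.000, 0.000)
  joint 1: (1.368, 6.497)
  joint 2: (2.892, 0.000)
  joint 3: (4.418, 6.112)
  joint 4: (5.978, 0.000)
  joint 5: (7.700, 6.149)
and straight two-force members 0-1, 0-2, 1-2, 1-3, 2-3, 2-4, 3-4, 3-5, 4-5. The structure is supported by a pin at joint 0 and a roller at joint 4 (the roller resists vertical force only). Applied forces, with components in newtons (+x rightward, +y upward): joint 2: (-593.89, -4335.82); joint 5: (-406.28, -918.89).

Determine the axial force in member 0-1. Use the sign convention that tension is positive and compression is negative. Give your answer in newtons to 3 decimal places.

-2443.911

N=6 nodes, M=9 members, R=3 reactions → 2N=12, M+R=12
member 0 (0-1): L=6.6395, (cx,cy)=(0.2060,0.9785)
member 1 (0-2): L=2.8920, (cx,cy)=(1.0000,0.0000)
member 2 (1-2): L=6.6733, (cx,cy)=(0.2284,-0.9736)
member 3 (1-3): L=3.0742, (cx,cy)=(0.9921,-0.1252)
member 4 (2-3): L=6.2996, (cx,cy)=(0.2422,0.9702)
member 5 (2-4): L=3.0860, (cx,cy)=(1.0000,0.0000)
member 6 (3-4): L=6.3079, (cx,cy)=(0.2473,-0.9689)
member 7 (3-5): L=3.2822, (cx,cy)=(0.9999,0.0113)
member 8 (4-5): L=6.3856, (cx,cy)=(0.2697,0.9630)
solve A·x = −loads:
  F[0-1] = -2443.9114 N (compression)
  F[0-2] = -496.6244 N (compression)
  F[1-2] = +2598.6171 N (tension)
  F[1-3] = -1105.6998 N (compression)
  F[2-3] = +1861.3086 N (tension)
  F[2-4] = +239.8371 N (tension)
  F[3-4] = -2008.4184 N (compression)
  F[3-5] = -149.4302 N (compression)
  F[4-5] = -952.4928 N (compression)
  Rx@0 = +1000.1700 N
  Ry@0 = +2391.4733 N
  Ry@4 = +2863.2367 N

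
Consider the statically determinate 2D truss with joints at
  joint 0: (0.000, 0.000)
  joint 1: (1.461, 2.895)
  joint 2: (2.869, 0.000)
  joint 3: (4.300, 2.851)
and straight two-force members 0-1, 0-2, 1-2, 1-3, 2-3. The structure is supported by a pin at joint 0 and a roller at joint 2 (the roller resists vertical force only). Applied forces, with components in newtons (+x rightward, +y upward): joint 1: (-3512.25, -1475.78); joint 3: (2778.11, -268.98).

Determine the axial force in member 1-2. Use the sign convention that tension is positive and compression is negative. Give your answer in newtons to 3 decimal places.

N=4 nodes, M=5 members, R=3 reactions → 2N=8, M+R=8
member 0 (0-1): L=3.2428, (cx,cy)=(0.4505,0.8928)
member 1 (0-2): L=2.8690, (cx,cy)=(1.0000,0.0000)
member 2 (1-2): L=3.2192, (cx,cy)=(0.4374,-0.8993)
member 3 (1-3): L=2.8393, (cx,cy)=(0.9999,-0.0155)
member 4 (2-3): L=3.1900, (cx,cy)=(0.4486,0.8937)
solve A·x = −loads:
  F[0-1] = -1538.4902 N (compression)
  F[0-2] = -40.9871 N (compression)
  F[1-2] = -163.5575 N (compression)
  F[1-3] = +2890.9795 N (tension)
  F[2-3] = -250.8343 N (compression)
  Rx@0 = +734.1400 N
  Ry@0 = +1373.4960 N
  Ry@2 = +371.2640 N

-163.558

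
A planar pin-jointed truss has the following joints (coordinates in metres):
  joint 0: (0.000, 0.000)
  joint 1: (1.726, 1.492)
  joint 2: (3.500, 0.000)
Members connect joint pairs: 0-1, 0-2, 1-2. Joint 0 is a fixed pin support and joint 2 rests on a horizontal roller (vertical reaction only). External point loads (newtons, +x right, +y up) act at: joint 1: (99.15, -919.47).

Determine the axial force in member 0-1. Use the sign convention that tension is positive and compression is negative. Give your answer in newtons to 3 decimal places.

N=3 nodes, M=3 members, R=3 reactions → 2N=6, M+R=6
member 0 (0-1): L=2.2815, (cx,cy)=(0.7565,0.6540)
member 1 (0-2): L=3.5000, (cx,cy)=(1.0000,0.0000)
member 2 (1-2): L=2.3180, (cx,cy)=(0.7653,-0.6437)
solve A·x = −loads:
  F[0-1] = -648.0095 N (compression)
  F[0-2] = +589.3869 N (tension)
  F[1-2] = -770.1245 N (compression)
  Rx@0 = -99.1500 N
  Ry@0 = +423.7737 N
  Ry@2 = +495.6963 N

-648.010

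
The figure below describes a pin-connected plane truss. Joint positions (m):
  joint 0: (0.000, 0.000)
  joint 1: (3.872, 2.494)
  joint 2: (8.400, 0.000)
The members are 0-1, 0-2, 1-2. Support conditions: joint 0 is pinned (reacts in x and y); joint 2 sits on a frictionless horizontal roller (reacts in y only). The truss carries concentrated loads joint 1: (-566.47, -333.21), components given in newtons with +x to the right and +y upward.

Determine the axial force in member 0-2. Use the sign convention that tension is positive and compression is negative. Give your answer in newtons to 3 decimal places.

-26.496

N=3 nodes, M=3 members, R=3 reactions → 2N=6, M+R=6
member 0 (0-1): L=4.6057, (cx,cy)=(0.8407,0.5415)
member 1 (0-2): L=8.4000, (cx,cy)=(1.0000,0.0000)
member 2 (1-2): L=5.1694, (cx,cy)=(0.8759,-0.4825)
solve A·x = −loads:
  F[0-1] = -642.2925 N (compression)
  F[0-2] = -26.4957 N (compression)
  F[1-2] = +30.2489 N (tension)
  Rx@0 = +566.4700 N
  Ry@0 = +347.8037 N
  Ry@2 = -14.5937 N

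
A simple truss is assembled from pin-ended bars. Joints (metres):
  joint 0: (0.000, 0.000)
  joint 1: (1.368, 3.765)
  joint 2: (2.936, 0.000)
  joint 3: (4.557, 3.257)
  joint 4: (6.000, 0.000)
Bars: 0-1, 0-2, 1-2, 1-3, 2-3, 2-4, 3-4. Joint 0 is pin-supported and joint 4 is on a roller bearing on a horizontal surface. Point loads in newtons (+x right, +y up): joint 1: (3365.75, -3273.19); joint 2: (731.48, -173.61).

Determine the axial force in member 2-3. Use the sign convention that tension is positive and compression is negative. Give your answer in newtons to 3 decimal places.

2831.140

N=5 nodes, M=7 members, R=3 reactions → 2N=10, M+R=10
member 0 (0-1): L=4.0058, (cx,cy)=(0.3415,0.9399)
member 1 (0-2): L=2.9360, (cx,cy)=(1.0000,0.0000)
member 2 (1-2): L=4.0785, (cx,cy)=(0.3845,-0.9231)
member 3 (1-3): L=3.2292, (cx,cy)=(0.9875,-0.1573)
member 4 (2-3): L=3.6381, (cx,cy)=(0.4456,0.8953)
member 5 (2-4): L=3.0640, (cx,cy)=(1.0000,0.0000)
member 6 (3-4): L=3.5623, (cx,cy)=(0.4051,-0.9143)
solve A·x = −loads:
  F[0-1] = -535.7609 N (compression)
  F[0-2] = +4280.1937 N (tension)
  F[1-2] = -2557.5357 N (compression)
  F[1-3] = -2597.7930 N (compression)
  F[2-3] = +2831.1403 N (tension)
  F[2-4] = +1303.9938 N (tension)
  F[3-4] = -3219.1788 N (compression)
  Rx@0 = -4097.2300 N
  Ry@0 = +503.5514 N
  Ry@4 = +2943.2486 N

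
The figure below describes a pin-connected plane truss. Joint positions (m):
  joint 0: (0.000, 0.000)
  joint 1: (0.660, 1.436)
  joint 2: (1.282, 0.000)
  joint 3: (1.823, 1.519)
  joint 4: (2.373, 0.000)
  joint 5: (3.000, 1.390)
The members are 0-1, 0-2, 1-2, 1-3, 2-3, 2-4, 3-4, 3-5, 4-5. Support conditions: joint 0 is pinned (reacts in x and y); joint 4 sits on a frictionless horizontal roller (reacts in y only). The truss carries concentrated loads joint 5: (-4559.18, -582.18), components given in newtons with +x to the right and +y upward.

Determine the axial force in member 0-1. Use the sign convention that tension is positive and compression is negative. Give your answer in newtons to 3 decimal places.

-2769.838

N=6 nodes, M=9 members, R=3 reactions → 2N=12, M+R=12
member 0 (0-1): L=1.5804, (cx,cy)=(0.4176,0.9086)
member 1 (0-2): L=1.2820, (cx,cy)=(1.0000,0.0000)
member 2 (1-2): L=1.5649, (cx,cy)=(0.3975,-0.9176)
member 3 (1-3): L=1.1660, (cx,cy)=(0.9975,0.0712)
member 4 (2-3): L=1.6125, (cx,cy)=(0.3355,0.9420)
member 5 (2-4): L=1.0910, (cx,cy)=(1.0000,0.0000)
member 6 (3-4): L=1.6155, (cx,cy)=(0.3405,-0.9403)
member 7 (3-5): L=1.1840, (cx,cy)=(0.9940,-0.1089)
member 8 (4-5): L=1.5249, (cx,cy)=(0.4112,0.9116)
solve A·x = −loads:
  F[0-1] = -2769.8381 N (compression)
  F[0-2] = -3402.4593 N (compression)
  F[1-2] = +2573.1862 N (tension)
  F[1-3] = -2185.0128 N (compression)
  F[2-3] = -2506.4869 N (compression)
  F[2-4] = -1538.7559 N (compression)
  F[3-4] = +3153.8714 N (tension)
  F[3-5] = -4118.6780 N (compression)
  F[4-5] = -1130.9302 N (compression)
  Rx@0 = +4559.1800 N
  Ry@0 = +2516.7439 N
  Ry@4 = -1934.5639 N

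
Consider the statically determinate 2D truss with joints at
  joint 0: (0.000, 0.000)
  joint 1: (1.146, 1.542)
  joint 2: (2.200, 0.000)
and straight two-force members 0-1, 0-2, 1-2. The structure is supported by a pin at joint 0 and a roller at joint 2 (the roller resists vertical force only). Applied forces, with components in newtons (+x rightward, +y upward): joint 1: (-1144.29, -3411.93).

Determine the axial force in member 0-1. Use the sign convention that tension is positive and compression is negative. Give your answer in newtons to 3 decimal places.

-3035.909

N=3 nodes, M=3 members, R=3 reactions → 2N=6, M+R=6
member 0 (0-1): L=1.9212, (cx,cy)=(0.5965,0.8026)
member 1 (0-2): L=2.2000, (cx,cy)=(1.0000,0.0000)
member 2 (1-2): L=1.8678, (cx,cy)=(0.5643,-0.8256)
solve A·x = −loads:
  F[0-1] = -3035.9086 N (compression)
  F[0-2] = +666.6188 N (tension)
  F[1-2] = -1181.3199 N (compression)
  Rx@0 = +1144.2900 N
  Ry@0 = +2436.6679 N
  Ry@2 = +975.2621 N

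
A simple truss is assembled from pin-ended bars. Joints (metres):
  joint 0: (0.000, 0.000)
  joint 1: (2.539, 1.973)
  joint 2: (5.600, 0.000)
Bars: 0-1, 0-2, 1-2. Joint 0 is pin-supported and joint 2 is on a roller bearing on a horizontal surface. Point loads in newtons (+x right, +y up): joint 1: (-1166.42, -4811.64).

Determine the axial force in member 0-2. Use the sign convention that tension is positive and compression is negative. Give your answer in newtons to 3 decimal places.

2747.001

N=3 nodes, M=3 members, R=3 reactions → 2N=6, M+R=6
member 0 (0-1): L=3.2155, (cx,cy)=(0.7896,0.6136)
member 1 (0-2): L=5.6000, (cx,cy)=(1.0000,0.0000)
member 2 (1-2): L=3.6418, (cx,cy)=(0.8405,-0.5418)
solve A·x = −loads:
  F[0-1] = -4956.0806 N (compression)
  F[0-2] = +2747.0007 N (tension)
  F[1-2] = -3268.1902 N (compression)
  Rx@0 = +1166.4200 N
  Ry@0 = +3041.0316 N
  Ry@2 = +1770.6084 N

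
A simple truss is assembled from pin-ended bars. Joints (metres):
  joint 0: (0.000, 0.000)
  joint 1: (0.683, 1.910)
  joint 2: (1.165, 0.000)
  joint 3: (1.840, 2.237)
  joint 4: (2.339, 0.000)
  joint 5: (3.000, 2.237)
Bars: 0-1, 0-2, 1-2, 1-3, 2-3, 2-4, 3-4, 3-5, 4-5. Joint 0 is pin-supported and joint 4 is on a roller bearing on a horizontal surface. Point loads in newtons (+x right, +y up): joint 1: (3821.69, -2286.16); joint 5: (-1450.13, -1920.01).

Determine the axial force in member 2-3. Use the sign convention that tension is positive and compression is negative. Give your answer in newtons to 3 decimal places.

3858.681

N=6 nodes, M=9 members, R=3 reactions → 2N=12, M+R=12
member 0 (0-1): L=2.0284, (cx,cy)=(0.3367,0.9416)
member 1 (0-2): L=1.1650, (cx,cy)=(1.0000,0.0000)
member 2 (1-2): L=1.9699, (cx,cy)=(0.2447,-0.9696)
member 3 (1-3): L=1.2023, (cx,cy)=(0.9623,0.2720)
member 4 (2-3): L=2.3366, (cx,cy)=(0.2889,0.9574)
member 5 (2-4): L=1.1740, (cx,cy)=(1.0000,0.0000)
member 6 (3-4): L=2.2920, (cx,cy)=(0.2177,-0.9760)
member 7 (3-5): L=1.1600, (cx,cy)=(1.0000,0.0000)
member 8 (4-5): L=2.3326, (cx,cy)=(0.2834,0.9590)
solve A·x = −loads:
  F[0-1] = +698.6551 N (tension)
  F[0-2] = +2136.3151 N (tension)
  F[1-2] = -3809.9824 N (compression)
  F[1-3] = -2758.1694 N (compression)
  F[2-3] = +3858.6811 N (tension)
  F[2-4] = +89.3782 N (tension)
  F[3-4] = -3016.3754 N (compression)
  F[3-5] = -882.7958 N (compression)
  F[4-5] = -2002.0755 N (compression)
  Rx@0 = -2371.5600 N
  Ry@0 = -657.8592 N
  Ry@4 = +4864.0292 N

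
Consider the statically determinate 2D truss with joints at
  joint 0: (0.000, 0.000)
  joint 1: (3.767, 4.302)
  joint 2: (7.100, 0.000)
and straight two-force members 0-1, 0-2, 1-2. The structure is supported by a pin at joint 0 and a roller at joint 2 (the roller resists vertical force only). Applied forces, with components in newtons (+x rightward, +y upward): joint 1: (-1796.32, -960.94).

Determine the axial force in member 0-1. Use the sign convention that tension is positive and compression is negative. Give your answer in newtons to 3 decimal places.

N=3 nodes, M=3 members, R=3 reactions → 2N=6, M+R=6
member 0 (0-1): L=5.7182, (cx,cy)=(0.6588,0.7523)
member 1 (0-2): L=7.1000, (cx,cy)=(1.0000,0.0000)
member 2 (1-2): L=5.4421, (cx,cy)=(0.6125,-0.7905)
solve A·x = −loads:
  F[0-1] = -2046.3115 N (compression)
  F[0-2] = -448.2572 N (compression)
  F[1-2] = +731.9068 N (tension)
  Rx@0 = +1796.3200 N
  Ry@0 = +1539.5185 N
  Ry@2 = -578.5785 N

-2046.312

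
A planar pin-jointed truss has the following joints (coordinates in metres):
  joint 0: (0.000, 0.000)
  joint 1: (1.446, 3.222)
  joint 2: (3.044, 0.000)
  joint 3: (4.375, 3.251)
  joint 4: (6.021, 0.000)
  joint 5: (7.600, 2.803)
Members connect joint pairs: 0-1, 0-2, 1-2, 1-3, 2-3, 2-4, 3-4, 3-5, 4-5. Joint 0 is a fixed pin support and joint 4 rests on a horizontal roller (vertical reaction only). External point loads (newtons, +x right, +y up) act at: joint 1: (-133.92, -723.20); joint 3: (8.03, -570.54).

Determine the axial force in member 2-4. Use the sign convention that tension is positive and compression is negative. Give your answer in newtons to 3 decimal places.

263.746

N=6 nodes, M=9 members, R=3 reactions → 2N=12, M+R=12
member 0 (0-1): L=3.5316, (cx,cy)=(0.4094,0.9123)
member 1 (0-2): L=3.0440, (cx,cy)=(1.0000,0.0000)
member 2 (1-2): L=3.5965, (cx,cy)=(0.4443,-0.8959)
member 3 (1-3): L=2.9291, (cx,cy)=(1.0000,0.0099)
member 4 (2-3): L=3.5129, (cx,cy)=(0.3789,0.9254)
member 5 (2-4): L=2.9770, (cx,cy)=(1.0000,0.0000)
member 6 (3-4): L=3.6439, (cx,cy)=(0.4517,-0.8922)
member 7 (3-5): L=3.2560, (cx,cy)=(0.9905,-0.1376)
member 8 (4-5): L=3.2171, (cx,cy)=(0.4908,0.8713)
solve A·x = −loads:
  F[0-1] = -847.0770 N (compression)
  F[0-2] = +220.9424 N (tension)
  F[1-2] = +52.7725 N (tension)
  F[1-3] = -236.3718 N (compression)
  F[2-3] = -51.0860 N (compression)
  F[2-4] = +263.7461 N (tension)
  F[3-4] = -583.8856 N (compression)
  F[3-5] = -0.0000 N (compression)
  F[4-5] = +0.0000 N (tension)
  Rx@0 = +125.8900 N
  Ry@0 = +772.8174 N
  Ry@4 = +520.9226 N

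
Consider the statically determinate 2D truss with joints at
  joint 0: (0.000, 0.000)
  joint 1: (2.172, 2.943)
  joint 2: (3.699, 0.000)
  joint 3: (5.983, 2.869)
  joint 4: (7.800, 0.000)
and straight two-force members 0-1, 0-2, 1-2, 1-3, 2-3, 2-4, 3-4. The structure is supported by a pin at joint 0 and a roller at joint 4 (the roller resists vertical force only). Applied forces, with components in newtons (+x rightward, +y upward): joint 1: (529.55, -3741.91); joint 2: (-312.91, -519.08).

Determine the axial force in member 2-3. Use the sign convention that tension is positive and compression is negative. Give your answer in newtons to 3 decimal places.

1849.892

N=5 nodes, M=7 members, R=3 reactions → 2N=10, M+R=10
member 0 (0-1): L=3.6577, (cx,cy)=(0.5938,0.8046)
member 1 (0-2): L=3.6990, (cx,cy)=(1.0000,0.0000)
member 2 (1-2): L=3.3156, (cx,cy)=(0.4606,-0.8876)
member 3 (1-3): L=3.8117, (cx,cy)=(0.9998,-0.0194)
member 4 (2-3): L=3.6671, (cx,cy)=(0.6228,0.7824)
member 5 (2-4): L=4.1010, (cx,cy)=(1.0000,0.0000)
member 6 (3-4): L=3.3960, (cx,cy)=(0.5350,-0.8448)
solve A·x = −loads:
  F[0-1] = -3446.4801 N (compression)
  F[0-2] = +2263.2094 N (tension)
  F[1-2] = -1045.6986 N (compression)
  F[1-3] = -2094.9126 N (compression)
  F[2-3] = +1849.8918 N (tension)
  F[2-4] = +942.3479 N (tension)
  F[3-4] = -1761.2495 N (compression)
  Rx@0 = -216.6400 N
  Ry@0 = +2773.0450 N
  Ry@4 = +1487.9450 N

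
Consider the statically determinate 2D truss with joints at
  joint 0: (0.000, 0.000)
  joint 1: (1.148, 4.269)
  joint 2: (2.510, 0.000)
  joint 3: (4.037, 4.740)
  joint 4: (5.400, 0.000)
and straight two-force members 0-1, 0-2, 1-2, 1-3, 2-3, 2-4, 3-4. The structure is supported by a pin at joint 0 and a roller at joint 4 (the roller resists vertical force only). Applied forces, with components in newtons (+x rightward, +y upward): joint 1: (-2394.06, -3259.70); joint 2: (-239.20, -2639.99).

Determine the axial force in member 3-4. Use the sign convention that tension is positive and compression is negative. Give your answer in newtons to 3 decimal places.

N=5 nodes, M=7 members, R=3 reactions → 2N=10, M+R=10
member 0 (0-1): L=4.4207, (cx,cy)=(0.2597,0.9657)
member 1 (0-2): L=2.5100, (cx,cy)=(1.0000,0.0000)
member 2 (1-2): L=4.4810, (cx,cy)=(0.3039,-0.9527)
member 3 (1-3): L=2.9271, (cx,cy)=(0.9870,0.1609)
member 4 (2-3): L=4.9799, (cx,cy)=(0.3066,0.9518)
member 5 (2-4): L=2.8900, (cx,cy)=(1.0000,0.0000)
member 6 (3-4): L=4.9321, (cx,cy)=(0.2764,-0.9611)
solve A·x = −loads:
  F[0-1] = -6080.8539 N (compression)
  F[0-2] = -1054.1259 N (compression)
  F[1-2] = +2739.2516 N (tension)
  F[1-3] = -17.9020 N (compression)
  F[2-3] = +31.8731 N (tension)
  F[2-4] = +7.8954 N (tension)
  F[3-4] = -28.5697 N (compression)
  Rx@0 = +2633.2600 N
  Ry@0 = +5872.2329 N
  Ry@4 = +27.4571 N

-28.570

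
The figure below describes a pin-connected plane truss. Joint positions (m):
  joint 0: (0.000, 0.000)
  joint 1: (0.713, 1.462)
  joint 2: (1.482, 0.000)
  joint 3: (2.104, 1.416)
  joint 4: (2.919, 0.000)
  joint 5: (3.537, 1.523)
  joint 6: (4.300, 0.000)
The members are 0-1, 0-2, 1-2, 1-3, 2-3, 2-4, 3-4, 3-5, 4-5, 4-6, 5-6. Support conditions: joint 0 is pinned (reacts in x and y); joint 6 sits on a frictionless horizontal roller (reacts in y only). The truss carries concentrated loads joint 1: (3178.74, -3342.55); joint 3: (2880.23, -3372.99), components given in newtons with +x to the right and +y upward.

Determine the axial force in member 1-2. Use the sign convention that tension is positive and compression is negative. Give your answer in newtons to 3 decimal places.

N=7 nodes, M=11 members, R=3 reactions → 2N=14, M+R=14
member 0 (0-1): L=1.6266, (cx,cy)=(0.4383,0.8988)
member 1 (0-2): L=1.4820, (cx,cy)=(1.0000,0.0000)
member 2 (1-2): L=1.6519, (cx,cy)=(0.4655,-0.8850)
member 3 (1-3): L=1.3918, (cx,cy)=(0.9995,-0.0331)
member 4 (2-3): L=1.5466, (cx,cy)=(0.4022,0.9156)
member 5 (2-4): L=1.4370, (cx,cy)=(1.0000,0.0000)
member 6 (3-4): L=1.6338, (cx,cy)=(0.4988,-0.8667)
member 7 (3-5): L=1.4370, (cx,cy)=(0.9972,0.0745)
member 8 (4-5): L=1.6436, (cx,cy)=(0.3760,0.9266)
member 9 (4-6): L=1.3810, (cx,cy)=(1.0000,0.0000)
member 10 (5-6): L=1.7034, (cx,cy)=(0.4479,-0.8941)
solve A·x = −loads:
  F[0-1] = -2761.0387 N (compression)
  F[0-2] = +7269.2405 N (tension)
  F[1-2] = -823.0492 N (compression)
  F[1-3] = -4008.0529 N (compression)
  F[2-3] = +795.6074 N (tension)
  F[2-4] = +6566.1196 N (tension)
  F[3-4] = -5226.1901 N (compression)
  F[3-5] = -3970.1132 N (compression)
  F[4-5] = +4888.2129 N (tension)
  F[4-6] = +2121.1156 N (tension)
  F[5-6] = -4735.5007 N (compression)
  Rx@0 = -6058.9700 N
  Ry@0 = +2481.6487 N
  Ry@6 = +4233.8913 N

-823.049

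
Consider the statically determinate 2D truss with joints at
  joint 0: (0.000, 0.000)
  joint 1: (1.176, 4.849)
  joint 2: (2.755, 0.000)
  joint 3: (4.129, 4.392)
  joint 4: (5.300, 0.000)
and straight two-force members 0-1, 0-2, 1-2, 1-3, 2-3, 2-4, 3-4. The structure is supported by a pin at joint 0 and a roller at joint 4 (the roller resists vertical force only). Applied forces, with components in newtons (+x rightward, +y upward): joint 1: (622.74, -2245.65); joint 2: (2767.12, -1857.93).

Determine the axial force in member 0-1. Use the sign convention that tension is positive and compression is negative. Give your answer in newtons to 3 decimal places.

-2129.779

N=5 nodes, M=7 members, R=3 reactions → 2N=10, M+R=10
member 0 (0-1): L=4.9896, (cx,cy)=(0.2357,0.9718)
member 1 (0-2): L=2.7550, (cx,cy)=(1.0000,0.0000)
member 2 (1-2): L=5.0996, (cx,cy)=(0.3096,-0.9509)
member 3 (1-3): L=2.9882, (cx,cy)=(0.9882,-0.1529)
member 4 (2-3): L=4.6019, (cx,cy)=(0.2986,0.9544)
member 5 (2-4): L=2.5450, (cx,cy)=(1.0000,0.0000)
member 6 (3-4): L=4.5454, (cx,cy)=(0.2576,-0.9662)
solve A·x = −loads:
  F[0-1] = -2129.7790 N (compression)
  F[0-2] = +3891.8314 N (tension)
  F[1-2] = -2.0085 N (compression)
  F[1-3] = -1137.4709 N (compression)
  F[2-3] = +1948.7268 N (tension)
  F[2-4] = +542.2544 N (tension)
  F[3-4] = -2104.8488 N (compression)
  Rx@0 = -3389.8600 N
  Ry@0 = +2069.7785 N
  Ry@4 = +2033.8015 N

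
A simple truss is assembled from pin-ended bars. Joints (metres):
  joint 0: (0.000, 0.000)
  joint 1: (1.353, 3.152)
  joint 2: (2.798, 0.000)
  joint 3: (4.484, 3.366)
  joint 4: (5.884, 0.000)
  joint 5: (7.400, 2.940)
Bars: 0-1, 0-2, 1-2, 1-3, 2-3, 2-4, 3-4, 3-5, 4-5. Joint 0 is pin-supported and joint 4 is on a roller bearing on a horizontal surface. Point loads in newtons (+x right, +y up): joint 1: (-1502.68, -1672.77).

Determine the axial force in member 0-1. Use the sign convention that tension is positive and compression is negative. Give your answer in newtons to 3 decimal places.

N=6 nodes, M=9 members, R=3 reactions → 2N=12, M+R=12
member 0 (0-1): L=3.4301, (cx,cy)=(0.3944,0.9189)
member 1 (0-2): L=2.7980, (cx,cy)=(1.0000,0.0000)
member 2 (1-2): L=3.4674, (cx,cy)=(0.4167,-0.9090)
member 3 (1-3): L=3.1383, (cx,cy)=(0.9977,0.0682)
member 4 (2-3): L=3.7646, (cx,cy)=(0.4479,0.8941)
member 5 (2-4): L=3.0860, (cx,cy)=(1.0000,0.0000)
member 6 (3-4): L=3.6455, (cx,cy)=(0.3840,-0.9233)
member 7 (3-5): L=2.9470, (cx,cy)=(0.9895,-0.1446)
member 8 (4-5): L=3.3078, (cx,cy)=(0.4583,0.8888)
solve A·x = −loads:
  F[0-1] = -2277.7799 N (compression)
  F[0-2] = -604.2165 N (compression)
  F[1-2] = +492.3907 N (tension)
  F[1-3] = +399.9514 N (tension)
  F[2-3] = -500.6073 N (compression)
  F[2-4] = -174.8230 N (compression)
  F[3-4] = +455.2316 N (tension)
  F[3-5] = -0.0000 N (compression)
  F[4-5] = +0.0000 N (tension)
  Rx@0 = +1502.6800 N
  Ry@0 = +2093.0945 N
  Ry@4 = -420.3245 N

-2277.780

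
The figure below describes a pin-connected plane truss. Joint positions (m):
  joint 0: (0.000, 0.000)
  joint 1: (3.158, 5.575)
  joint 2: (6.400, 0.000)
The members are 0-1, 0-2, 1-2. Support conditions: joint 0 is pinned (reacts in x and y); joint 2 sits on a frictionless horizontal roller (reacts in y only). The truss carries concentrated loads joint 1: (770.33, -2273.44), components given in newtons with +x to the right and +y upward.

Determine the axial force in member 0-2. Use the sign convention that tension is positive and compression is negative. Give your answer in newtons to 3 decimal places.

N=3 nodes, M=3 members, R=3 reactions → 2N=6, M+R=6
member 0 (0-1): L=6.4073, (cx,cy)=(0.4929,0.8701)
member 1 (0-2): L=6.4000, (cx,cy)=(1.0000,0.0000)
member 2 (1-2): L=6.4491, (cx,cy)=(0.5027,-0.8645)
solve A·x = −loads:
  F[0-1] = -552.3614 N (compression)
  F[0-2] = +1042.5750 N (tension)
  F[1-2] = -2073.9341 N (compression)
  Rx@0 = -770.3300 N
  Ry@0 = +480.6098 N
  Ry@2 = +1792.8302 N

1042.575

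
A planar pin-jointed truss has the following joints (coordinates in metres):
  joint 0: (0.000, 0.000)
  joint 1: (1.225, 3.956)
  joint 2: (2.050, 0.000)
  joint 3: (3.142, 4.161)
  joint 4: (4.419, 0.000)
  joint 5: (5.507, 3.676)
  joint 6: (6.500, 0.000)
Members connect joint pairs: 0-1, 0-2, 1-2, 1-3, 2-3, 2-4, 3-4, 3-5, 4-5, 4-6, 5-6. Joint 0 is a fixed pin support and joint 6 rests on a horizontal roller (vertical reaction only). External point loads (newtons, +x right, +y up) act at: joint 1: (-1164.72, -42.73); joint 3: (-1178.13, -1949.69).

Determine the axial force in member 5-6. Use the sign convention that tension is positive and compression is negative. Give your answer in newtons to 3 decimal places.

530.919

N=7 nodes, M=11 members, R=3 reactions → 2N=14, M+R=14
member 0 (0-1): L=4.1413, (cx,cy)=(0.2958,0.9553)
member 1 (0-2): L=2.0500, (cx,cy)=(1.0000,0.0000)
member 2 (1-2): L=4.0411, (cx,cy)=(0.2042,-0.9789)
member 3 (1-3): L=1.9279, (cx,cy)=(0.9943,0.1063)
member 4 (2-3): L=4.3019, (cx,cy)=(0.2538,0.9672)
member 5 (2-4): L=2.3690, (cx,cy)=(1.0000,0.0000)
member 6 (3-4): L=4.3525, (cx,cy)=(0.2934,-0.9560)
member 7 (3-5): L=2.4142, (cx,cy)=(0.9796,-0.2009)
member 8 (4-5): L=3.8336, (cx,cy)=(0.2838,0.9589)
member 9 (4-6): L=2.0810, (cx,cy)=(1.0000,0.0000)
member 10 (5-6): L=3.8078, (cx,cy)=(0.2608,-0.9654)
solve A·x = −loads:
  F[0-1] = -2622.3161 N (compression)
  F[0-2] = -1567.1711 N (compression)
  F[1-2] = +2501.9126 N (tension)
  F[1-3] = -122.4231 N (compression)
  F[2-3] = -2532.1589 N (compression)
  F[2-4] = -413.6351 N (compression)
  F[3-4] = +477.4614 N (tension)
  F[3-5] = +279.2449 N (tension)
  F[4-5] = -476.0224 N (compression)
  F[4-6] = -138.4548 N (compression)
  F[5-6] = +530.9191 N (tension)
  Rx@0 = +2342.8500 N
  Ry@0 = +2504.9678 N
  Ry@6 = -512.5478 N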